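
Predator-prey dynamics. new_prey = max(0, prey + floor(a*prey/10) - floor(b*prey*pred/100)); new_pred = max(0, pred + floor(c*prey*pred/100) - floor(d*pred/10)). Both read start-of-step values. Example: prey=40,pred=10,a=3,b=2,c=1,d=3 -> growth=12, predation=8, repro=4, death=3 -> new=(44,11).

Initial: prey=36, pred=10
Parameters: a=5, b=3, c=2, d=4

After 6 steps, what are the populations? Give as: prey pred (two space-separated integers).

Step 1: prey: 36+18-10=44; pred: 10+7-4=13
Step 2: prey: 44+22-17=49; pred: 13+11-5=19
Step 3: prey: 49+24-27=46; pred: 19+18-7=30
Step 4: prey: 46+23-41=28; pred: 30+27-12=45
Step 5: prey: 28+14-37=5; pred: 45+25-18=52
Step 6: prey: 5+2-7=0; pred: 52+5-20=37

Answer: 0 37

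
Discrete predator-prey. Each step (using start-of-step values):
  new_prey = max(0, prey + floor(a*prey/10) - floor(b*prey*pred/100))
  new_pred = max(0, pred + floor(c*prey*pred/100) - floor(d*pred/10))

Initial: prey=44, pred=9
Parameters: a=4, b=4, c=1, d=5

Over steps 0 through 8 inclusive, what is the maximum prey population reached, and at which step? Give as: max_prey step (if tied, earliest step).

Answer: 80 7

Derivation:
Step 1: prey: 44+17-15=46; pred: 9+3-4=8
Step 2: prey: 46+18-14=50; pred: 8+3-4=7
Step 3: prey: 50+20-14=56; pred: 7+3-3=7
Step 4: prey: 56+22-15=63; pred: 7+3-3=7
Step 5: prey: 63+25-17=71; pred: 7+4-3=8
Step 6: prey: 71+28-22=77; pred: 8+5-4=9
Step 7: prey: 77+30-27=80; pred: 9+6-4=11
Step 8: prey: 80+32-35=77; pred: 11+8-5=14
Max prey = 80 at step 7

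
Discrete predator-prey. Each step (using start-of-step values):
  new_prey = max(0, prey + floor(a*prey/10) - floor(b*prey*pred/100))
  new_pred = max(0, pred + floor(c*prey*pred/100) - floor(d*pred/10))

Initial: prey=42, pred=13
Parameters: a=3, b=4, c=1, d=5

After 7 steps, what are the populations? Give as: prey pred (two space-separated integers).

Step 1: prey: 42+12-21=33; pred: 13+5-6=12
Step 2: prey: 33+9-15=27; pred: 12+3-6=9
Step 3: prey: 27+8-9=26; pred: 9+2-4=7
Step 4: prey: 26+7-7=26; pred: 7+1-3=5
Step 5: prey: 26+7-5=28; pred: 5+1-2=4
Step 6: prey: 28+8-4=32; pred: 4+1-2=3
Step 7: prey: 32+9-3=38; pred: 3+0-1=2

Answer: 38 2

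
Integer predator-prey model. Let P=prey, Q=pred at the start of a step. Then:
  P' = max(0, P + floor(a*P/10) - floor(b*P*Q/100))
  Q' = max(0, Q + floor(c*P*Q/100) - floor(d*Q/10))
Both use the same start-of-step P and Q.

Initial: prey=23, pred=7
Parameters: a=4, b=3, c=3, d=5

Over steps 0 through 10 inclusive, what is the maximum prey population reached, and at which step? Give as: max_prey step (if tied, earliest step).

Answer: 37 3

Derivation:
Step 1: prey: 23+9-4=28; pred: 7+4-3=8
Step 2: prey: 28+11-6=33; pred: 8+6-4=10
Step 3: prey: 33+13-9=37; pred: 10+9-5=14
Step 4: prey: 37+14-15=36; pred: 14+15-7=22
Step 5: prey: 36+14-23=27; pred: 22+23-11=34
Step 6: prey: 27+10-27=10; pred: 34+27-17=44
Step 7: prey: 10+4-13=1; pred: 44+13-22=35
Step 8: prey: 1+0-1=0; pred: 35+1-17=19
Step 9: prey: 0+0-0=0; pred: 19+0-9=10
Step 10: prey: 0+0-0=0; pred: 10+0-5=5
Max prey = 37 at step 3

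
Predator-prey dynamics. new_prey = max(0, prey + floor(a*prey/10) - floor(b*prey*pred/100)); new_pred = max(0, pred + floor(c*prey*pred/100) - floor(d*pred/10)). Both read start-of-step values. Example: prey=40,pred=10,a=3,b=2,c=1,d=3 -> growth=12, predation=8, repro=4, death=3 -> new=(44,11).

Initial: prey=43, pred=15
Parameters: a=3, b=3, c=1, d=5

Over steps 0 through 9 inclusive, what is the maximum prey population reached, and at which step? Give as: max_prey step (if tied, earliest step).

Answer: 66 9

Derivation:
Step 1: prey: 43+12-19=36; pred: 15+6-7=14
Step 2: prey: 36+10-15=31; pred: 14+5-7=12
Step 3: prey: 31+9-11=29; pred: 12+3-6=9
Step 4: prey: 29+8-7=30; pred: 9+2-4=7
Step 5: prey: 30+9-6=33; pred: 7+2-3=6
Step 6: prey: 33+9-5=37; pred: 6+1-3=4
Step 7: prey: 37+11-4=44; pred: 4+1-2=3
Step 8: prey: 44+13-3=54; pred: 3+1-1=3
Step 9: prey: 54+16-4=66; pred: 3+1-1=3
Max prey = 66 at step 9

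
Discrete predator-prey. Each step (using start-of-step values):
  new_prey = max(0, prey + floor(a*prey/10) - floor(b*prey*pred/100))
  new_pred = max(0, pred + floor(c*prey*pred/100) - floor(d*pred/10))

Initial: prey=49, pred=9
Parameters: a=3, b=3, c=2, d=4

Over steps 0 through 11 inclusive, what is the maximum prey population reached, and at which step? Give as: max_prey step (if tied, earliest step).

Answer: 50 1

Derivation:
Step 1: prey: 49+14-13=50; pred: 9+8-3=14
Step 2: prey: 50+15-21=44; pred: 14+14-5=23
Step 3: prey: 44+13-30=27; pred: 23+20-9=34
Step 4: prey: 27+8-27=8; pred: 34+18-13=39
Step 5: prey: 8+2-9=1; pred: 39+6-15=30
Step 6: prey: 1+0-0=1; pred: 30+0-12=18
Step 7: prey: 1+0-0=1; pred: 18+0-7=11
Step 8: prey: 1+0-0=1; pred: 11+0-4=7
Step 9: prey: 1+0-0=1; pred: 7+0-2=5
Step 10: prey: 1+0-0=1; pred: 5+0-2=3
Step 11: prey: 1+0-0=1; pred: 3+0-1=2
Max prey = 50 at step 1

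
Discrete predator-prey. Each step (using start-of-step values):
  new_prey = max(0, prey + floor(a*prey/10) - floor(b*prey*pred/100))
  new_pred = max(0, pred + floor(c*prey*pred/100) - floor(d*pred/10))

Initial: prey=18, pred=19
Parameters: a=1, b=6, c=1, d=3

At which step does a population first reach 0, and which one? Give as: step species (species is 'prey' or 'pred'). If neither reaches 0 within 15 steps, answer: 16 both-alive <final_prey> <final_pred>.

Answer: 1 prey

Derivation:
Step 1: prey: 18+1-20=0; pred: 19+3-5=17
First extinction: prey at step 1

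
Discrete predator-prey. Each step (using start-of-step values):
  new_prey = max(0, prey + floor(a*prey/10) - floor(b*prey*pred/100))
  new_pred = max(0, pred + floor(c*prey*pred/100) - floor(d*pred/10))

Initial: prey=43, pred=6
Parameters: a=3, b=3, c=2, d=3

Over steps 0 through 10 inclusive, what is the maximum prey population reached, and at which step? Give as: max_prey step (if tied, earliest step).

Answer: 48 1

Derivation:
Step 1: prey: 43+12-7=48; pred: 6+5-1=10
Step 2: prey: 48+14-14=48; pred: 10+9-3=16
Step 3: prey: 48+14-23=39; pred: 16+15-4=27
Step 4: prey: 39+11-31=19; pred: 27+21-8=40
Step 5: prey: 19+5-22=2; pred: 40+15-12=43
Step 6: prey: 2+0-2=0; pred: 43+1-12=32
Step 7: prey: 0+0-0=0; pred: 32+0-9=23
Step 8: prey: 0+0-0=0; pred: 23+0-6=17
Step 9: prey: 0+0-0=0; pred: 17+0-5=12
Step 10: prey: 0+0-0=0; pred: 12+0-3=9
Max prey = 48 at step 1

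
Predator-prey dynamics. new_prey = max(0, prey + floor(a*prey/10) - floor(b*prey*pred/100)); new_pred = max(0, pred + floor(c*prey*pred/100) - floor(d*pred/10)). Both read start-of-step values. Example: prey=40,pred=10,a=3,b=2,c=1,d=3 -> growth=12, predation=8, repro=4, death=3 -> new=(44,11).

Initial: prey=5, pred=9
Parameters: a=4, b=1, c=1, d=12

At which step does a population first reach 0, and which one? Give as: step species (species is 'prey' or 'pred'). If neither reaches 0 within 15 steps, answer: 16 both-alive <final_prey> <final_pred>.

Step 1: prey: 5+2-0=7; pred: 9+0-10=0
First extinction: pred at step 1

Answer: 1 pred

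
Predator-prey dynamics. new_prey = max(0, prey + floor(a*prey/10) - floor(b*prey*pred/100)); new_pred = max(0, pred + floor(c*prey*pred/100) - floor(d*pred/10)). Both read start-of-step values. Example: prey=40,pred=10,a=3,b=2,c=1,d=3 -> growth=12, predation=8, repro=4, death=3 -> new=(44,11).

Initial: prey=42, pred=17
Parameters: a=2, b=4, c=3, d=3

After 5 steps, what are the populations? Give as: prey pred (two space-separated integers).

Step 1: prey: 42+8-28=22; pred: 17+21-5=33
Step 2: prey: 22+4-29=0; pred: 33+21-9=45
Step 3: prey: 0+0-0=0; pred: 45+0-13=32
Step 4: prey: 0+0-0=0; pred: 32+0-9=23
Step 5: prey: 0+0-0=0; pred: 23+0-6=17

Answer: 0 17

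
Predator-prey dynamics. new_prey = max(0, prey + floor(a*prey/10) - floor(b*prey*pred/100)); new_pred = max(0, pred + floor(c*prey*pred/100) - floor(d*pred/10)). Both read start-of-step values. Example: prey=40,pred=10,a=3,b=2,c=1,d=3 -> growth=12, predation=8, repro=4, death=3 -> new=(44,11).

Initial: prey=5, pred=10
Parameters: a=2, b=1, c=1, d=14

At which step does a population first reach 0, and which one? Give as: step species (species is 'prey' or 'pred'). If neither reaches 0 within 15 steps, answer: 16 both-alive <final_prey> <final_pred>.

Step 1: prey: 5+1-0=6; pred: 10+0-14=0
First extinction: pred at step 1

Answer: 1 pred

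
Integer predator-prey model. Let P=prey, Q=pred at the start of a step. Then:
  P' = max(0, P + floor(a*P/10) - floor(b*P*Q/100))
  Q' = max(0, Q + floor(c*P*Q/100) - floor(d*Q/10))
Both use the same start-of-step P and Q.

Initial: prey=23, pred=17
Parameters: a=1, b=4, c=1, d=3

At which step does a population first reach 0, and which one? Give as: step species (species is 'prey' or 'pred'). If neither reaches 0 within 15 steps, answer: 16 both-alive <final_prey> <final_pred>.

Answer: 16 both-alive 2 3

Derivation:
Step 1: prey: 23+2-15=10; pred: 17+3-5=15
Step 2: prey: 10+1-6=5; pred: 15+1-4=12
Step 3: prey: 5+0-2=3; pred: 12+0-3=9
Step 4: prey: 3+0-1=2; pred: 9+0-2=7
Step 5: prey: 2+0-0=2; pred: 7+0-2=5
Step 6: prey: 2+0-0=2; pred: 5+0-1=4
Step 7: prey: 2+0-0=2; pred: 4+0-1=3
Step 8: prey: 2+0-0=2; pred: 3+0-0=3
Steps 9-15: state stable at prey=2, pred=3 (no change)
No extinction within 15 steps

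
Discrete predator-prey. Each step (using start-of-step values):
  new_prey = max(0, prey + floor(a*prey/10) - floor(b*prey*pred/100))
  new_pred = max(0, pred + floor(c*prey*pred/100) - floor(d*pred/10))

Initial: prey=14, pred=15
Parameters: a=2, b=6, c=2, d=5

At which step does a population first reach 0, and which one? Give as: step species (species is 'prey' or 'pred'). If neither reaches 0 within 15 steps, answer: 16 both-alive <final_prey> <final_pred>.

Answer: 16 both-alive 2 1

Derivation:
Step 1: prey: 14+2-12=4; pred: 15+4-7=12
Step 2: prey: 4+0-2=2; pred: 12+0-6=6
Step 3: prey: 2+0-0=2; pred: 6+0-3=3
Step 4: prey: 2+0-0=2; pred: 3+0-1=2
Step 5: prey: 2+0-0=2; pred: 2+0-1=1
Step 6: prey: 2+0-0=2; pred: 1+0-0=1
Steps 7-15: state stable at prey=2, pred=1 (no change)
No extinction within 15 steps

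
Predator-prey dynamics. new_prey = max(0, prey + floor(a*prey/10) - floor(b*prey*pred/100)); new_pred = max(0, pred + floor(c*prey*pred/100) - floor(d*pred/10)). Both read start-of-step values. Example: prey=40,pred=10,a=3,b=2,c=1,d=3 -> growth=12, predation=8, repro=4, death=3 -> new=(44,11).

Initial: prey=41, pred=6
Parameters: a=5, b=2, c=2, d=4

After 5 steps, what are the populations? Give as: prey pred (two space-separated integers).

Answer: 4 166

Derivation:
Step 1: prey: 41+20-4=57; pred: 6+4-2=8
Step 2: prey: 57+28-9=76; pred: 8+9-3=14
Step 3: prey: 76+38-21=93; pred: 14+21-5=30
Step 4: prey: 93+46-55=84; pred: 30+55-12=73
Step 5: prey: 84+42-122=4; pred: 73+122-29=166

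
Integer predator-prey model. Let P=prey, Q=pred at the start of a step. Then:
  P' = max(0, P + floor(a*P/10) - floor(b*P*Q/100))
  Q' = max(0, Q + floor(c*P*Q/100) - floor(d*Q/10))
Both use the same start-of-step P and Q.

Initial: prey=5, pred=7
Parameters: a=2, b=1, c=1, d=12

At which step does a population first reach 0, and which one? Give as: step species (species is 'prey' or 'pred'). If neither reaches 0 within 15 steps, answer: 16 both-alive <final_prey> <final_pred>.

Answer: 1 pred

Derivation:
Step 1: prey: 5+1-0=6; pred: 7+0-8=0
First extinction: pred at step 1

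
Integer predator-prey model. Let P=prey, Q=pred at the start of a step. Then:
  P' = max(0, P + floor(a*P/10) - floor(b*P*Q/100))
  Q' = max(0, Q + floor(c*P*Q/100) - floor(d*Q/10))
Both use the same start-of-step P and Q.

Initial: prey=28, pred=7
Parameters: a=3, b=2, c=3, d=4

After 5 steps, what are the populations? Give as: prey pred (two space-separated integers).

Answer: 13 61

Derivation:
Step 1: prey: 28+8-3=33; pred: 7+5-2=10
Step 2: prey: 33+9-6=36; pred: 10+9-4=15
Step 3: prey: 36+10-10=36; pred: 15+16-6=25
Step 4: prey: 36+10-18=28; pred: 25+27-10=42
Step 5: prey: 28+8-23=13; pred: 42+35-16=61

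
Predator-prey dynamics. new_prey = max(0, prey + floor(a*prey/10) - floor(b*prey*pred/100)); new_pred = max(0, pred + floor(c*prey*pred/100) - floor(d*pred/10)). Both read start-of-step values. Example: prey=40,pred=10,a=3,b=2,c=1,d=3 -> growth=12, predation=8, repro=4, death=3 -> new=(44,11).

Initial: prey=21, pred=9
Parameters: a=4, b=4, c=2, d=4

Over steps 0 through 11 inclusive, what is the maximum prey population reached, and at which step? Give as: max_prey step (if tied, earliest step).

Step 1: prey: 21+8-7=22; pred: 9+3-3=9
Step 2: prey: 22+8-7=23; pred: 9+3-3=9
Step 3: prey: 23+9-8=24; pred: 9+4-3=10
Step 4: prey: 24+9-9=24; pred: 10+4-4=10
Step 5: prey: 24+9-9=24; pred: 10+4-4=10
Step 6: prey: 24+9-9=24; pred: 10+4-4=10
Step 7: prey: 24+9-9=24; pred: 10+4-4=10
Step 8: prey: 24+9-9=24; pred: 10+4-4=10
Step 9: prey: 24+9-9=24; pred: 10+4-4=10
Step 10: prey: 24+9-9=24; pred: 10+4-4=10
Step 11: prey: 24+9-9=24; pred: 10+4-4=10
Max prey = 24 at step 3

Answer: 24 3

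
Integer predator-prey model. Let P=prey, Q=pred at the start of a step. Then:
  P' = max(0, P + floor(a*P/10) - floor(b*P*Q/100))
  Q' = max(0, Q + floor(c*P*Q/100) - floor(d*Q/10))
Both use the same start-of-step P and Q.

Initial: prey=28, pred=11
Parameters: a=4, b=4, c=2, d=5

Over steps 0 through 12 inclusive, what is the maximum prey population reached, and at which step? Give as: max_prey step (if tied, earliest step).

Step 1: prey: 28+11-12=27; pred: 11+6-5=12
Step 2: prey: 27+10-12=25; pred: 12+6-6=12
Step 3: prey: 25+10-12=23; pred: 12+6-6=12
Step 4: prey: 23+9-11=21; pred: 12+5-6=11
Step 5: prey: 21+8-9=20; pred: 11+4-5=10
Step 6: prey: 20+8-8=20; pred: 10+4-5=9
Step 7: prey: 20+8-7=21; pred: 9+3-4=8
Step 8: prey: 21+8-6=23; pred: 8+3-4=7
Step 9: prey: 23+9-6=26; pred: 7+3-3=7
Step 10: prey: 26+10-7=29; pred: 7+3-3=7
Step 11: prey: 29+11-8=32; pred: 7+4-3=8
Step 12: prey: 32+12-10=34; pred: 8+5-4=9
Max prey = 34 at step 12

Answer: 34 12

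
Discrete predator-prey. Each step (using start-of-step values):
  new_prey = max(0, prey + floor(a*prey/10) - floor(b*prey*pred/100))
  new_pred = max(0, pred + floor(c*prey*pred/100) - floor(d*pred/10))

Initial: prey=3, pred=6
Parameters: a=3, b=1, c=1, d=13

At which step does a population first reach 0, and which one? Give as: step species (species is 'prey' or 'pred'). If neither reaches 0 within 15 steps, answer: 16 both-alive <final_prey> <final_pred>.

Answer: 1 pred

Derivation:
Step 1: prey: 3+0-0=3; pred: 6+0-7=0
First extinction: pred at step 1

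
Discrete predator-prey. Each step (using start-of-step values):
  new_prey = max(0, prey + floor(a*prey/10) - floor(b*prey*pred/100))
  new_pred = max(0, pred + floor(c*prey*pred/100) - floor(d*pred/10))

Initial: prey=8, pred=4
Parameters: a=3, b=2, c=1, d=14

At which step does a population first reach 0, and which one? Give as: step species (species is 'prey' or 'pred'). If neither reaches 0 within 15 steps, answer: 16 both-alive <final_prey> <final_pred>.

Step 1: prey: 8+2-0=10; pred: 4+0-5=0
First extinction: pred at step 1

Answer: 1 pred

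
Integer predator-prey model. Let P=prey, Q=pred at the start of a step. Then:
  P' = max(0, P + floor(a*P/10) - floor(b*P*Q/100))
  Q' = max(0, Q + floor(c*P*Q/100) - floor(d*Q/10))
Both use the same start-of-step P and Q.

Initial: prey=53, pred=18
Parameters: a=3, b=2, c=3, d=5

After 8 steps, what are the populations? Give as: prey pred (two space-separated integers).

Step 1: prey: 53+15-19=49; pred: 18+28-9=37
Step 2: prey: 49+14-36=27; pred: 37+54-18=73
Step 3: prey: 27+8-39=0; pred: 73+59-36=96
Step 4: prey: 0+0-0=0; pred: 96+0-48=48
Step 5: prey: 0+0-0=0; pred: 48+0-24=24
Step 6: prey: 0+0-0=0; pred: 24+0-12=12
Step 7: prey: 0+0-0=0; pred: 12+0-6=6
Step 8: prey: 0+0-0=0; pred: 6+0-3=3

Answer: 0 3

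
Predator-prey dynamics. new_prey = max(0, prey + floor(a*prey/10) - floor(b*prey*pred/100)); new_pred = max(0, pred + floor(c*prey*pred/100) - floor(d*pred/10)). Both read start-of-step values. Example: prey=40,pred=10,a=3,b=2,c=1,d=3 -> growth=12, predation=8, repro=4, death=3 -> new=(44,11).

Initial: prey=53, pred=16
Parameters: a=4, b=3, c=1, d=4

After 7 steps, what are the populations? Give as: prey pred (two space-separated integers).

Step 1: prey: 53+21-25=49; pred: 16+8-6=18
Step 2: prey: 49+19-26=42; pred: 18+8-7=19
Step 3: prey: 42+16-23=35; pred: 19+7-7=19
Step 4: prey: 35+14-19=30; pred: 19+6-7=18
Step 5: prey: 30+12-16=26; pred: 18+5-7=16
Step 6: prey: 26+10-12=24; pred: 16+4-6=14
Step 7: prey: 24+9-10=23; pred: 14+3-5=12

Answer: 23 12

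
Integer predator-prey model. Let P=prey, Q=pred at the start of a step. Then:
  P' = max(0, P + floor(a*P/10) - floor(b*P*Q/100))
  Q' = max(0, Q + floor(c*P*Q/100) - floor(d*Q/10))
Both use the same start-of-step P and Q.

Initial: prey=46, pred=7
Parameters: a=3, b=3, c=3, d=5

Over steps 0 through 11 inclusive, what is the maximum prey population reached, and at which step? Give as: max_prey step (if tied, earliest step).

Step 1: prey: 46+13-9=50; pred: 7+9-3=13
Step 2: prey: 50+15-19=46; pred: 13+19-6=26
Step 3: prey: 46+13-35=24; pred: 26+35-13=48
Step 4: prey: 24+7-34=0; pred: 48+34-24=58
Step 5: prey: 0+0-0=0; pred: 58+0-29=29
Step 6: prey: 0+0-0=0; pred: 29+0-14=15
Step 7: prey: 0+0-0=0; pred: 15+0-7=8
Step 8: prey: 0+0-0=0; pred: 8+0-4=4
Step 9: prey: 0+0-0=0; pred: 4+0-2=2
Step 10: prey: 0+0-0=0; pred: 2+0-1=1
Step 11: prey: 0+0-0=0; pred: 1+0-0=1
Max prey = 50 at step 1

Answer: 50 1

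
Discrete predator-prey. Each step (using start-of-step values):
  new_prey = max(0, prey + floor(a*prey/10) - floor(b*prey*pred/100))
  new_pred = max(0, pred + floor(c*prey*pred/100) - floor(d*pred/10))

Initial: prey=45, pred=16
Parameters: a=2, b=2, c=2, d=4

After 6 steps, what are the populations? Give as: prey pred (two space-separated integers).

Step 1: prey: 45+9-14=40; pred: 16+14-6=24
Step 2: prey: 40+8-19=29; pred: 24+19-9=34
Step 3: prey: 29+5-19=15; pred: 34+19-13=40
Step 4: prey: 15+3-12=6; pred: 40+12-16=36
Step 5: prey: 6+1-4=3; pred: 36+4-14=26
Step 6: prey: 3+0-1=2; pred: 26+1-10=17

Answer: 2 17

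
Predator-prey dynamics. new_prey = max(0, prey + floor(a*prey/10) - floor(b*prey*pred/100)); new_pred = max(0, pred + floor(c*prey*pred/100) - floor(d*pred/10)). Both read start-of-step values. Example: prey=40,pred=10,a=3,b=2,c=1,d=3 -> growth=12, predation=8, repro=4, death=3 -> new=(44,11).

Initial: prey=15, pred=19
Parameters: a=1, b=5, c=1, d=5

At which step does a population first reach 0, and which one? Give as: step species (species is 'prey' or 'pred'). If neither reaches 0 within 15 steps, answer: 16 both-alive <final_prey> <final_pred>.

Answer: 16 both-alive 1 1

Derivation:
Step 1: prey: 15+1-14=2; pred: 19+2-9=12
Step 2: prey: 2+0-1=1; pred: 12+0-6=6
Step 3: prey: 1+0-0=1; pred: 6+0-3=3
Step 4: prey: 1+0-0=1; pred: 3+0-1=2
Step 5: prey: 1+0-0=1; pred: 2+0-1=1
Step 6: prey: 1+0-0=1; pred: 1+0-0=1
Steps 7-15: state stable at prey=1, pred=1 (no change)
No extinction within 15 steps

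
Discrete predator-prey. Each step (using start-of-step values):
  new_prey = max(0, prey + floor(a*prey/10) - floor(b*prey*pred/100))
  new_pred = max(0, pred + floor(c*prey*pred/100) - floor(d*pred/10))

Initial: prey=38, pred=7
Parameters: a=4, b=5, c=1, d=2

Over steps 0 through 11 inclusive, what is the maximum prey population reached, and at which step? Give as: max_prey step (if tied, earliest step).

Step 1: prey: 38+15-13=40; pred: 7+2-1=8
Step 2: prey: 40+16-16=40; pred: 8+3-1=10
Step 3: prey: 40+16-20=36; pred: 10+4-2=12
Step 4: prey: 36+14-21=29; pred: 12+4-2=14
Step 5: prey: 29+11-20=20; pred: 14+4-2=16
Step 6: prey: 20+8-16=12; pred: 16+3-3=16
Step 7: prey: 12+4-9=7; pred: 16+1-3=14
Step 8: prey: 7+2-4=5; pred: 14+0-2=12
Step 9: prey: 5+2-3=4; pred: 12+0-2=10
Step 10: prey: 4+1-2=3; pred: 10+0-2=8
Step 11: prey: 3+1-1=3; pred: 8+0-1=7
Max prey = 40 at step 1

Answer: 40 1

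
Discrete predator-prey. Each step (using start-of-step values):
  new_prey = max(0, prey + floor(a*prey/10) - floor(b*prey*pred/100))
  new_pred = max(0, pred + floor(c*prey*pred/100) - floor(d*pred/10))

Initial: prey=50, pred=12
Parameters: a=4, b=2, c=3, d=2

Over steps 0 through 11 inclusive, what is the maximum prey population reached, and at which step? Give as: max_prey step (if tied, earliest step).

Answer: 58 1

Derivation:
Step 1: prey: 50+20-12=58; pred: 12+18-2=28
Step 2: prey: 58+23-32=49; pred: 28+48-5=71
Step 3: prey: 49+19-69=0; pred: 71+104-14=161
Step 4: prey: 0+0-0=0; pred: 161+0-32=129
Step 5: prey: 0+0-0=0; pred: 129+0-25=104
Step 6: prey: 0+0-0=0; pred: 104+0-20=84
Step 7: prey: 0+0-0=0; pred: 84+0-16=68
Step 8: prey: 0+0-0=0; pred: 68+0-13=55
Step 9: prey: 0+0-0=0; pred: 55+0-11=44
Step 10: prey: 0+0-0=0; pred: 44+0-8=36
Step 11: prey: 0+0-0=0; pred: 36+0-7=29
Max prey = 58 at step 1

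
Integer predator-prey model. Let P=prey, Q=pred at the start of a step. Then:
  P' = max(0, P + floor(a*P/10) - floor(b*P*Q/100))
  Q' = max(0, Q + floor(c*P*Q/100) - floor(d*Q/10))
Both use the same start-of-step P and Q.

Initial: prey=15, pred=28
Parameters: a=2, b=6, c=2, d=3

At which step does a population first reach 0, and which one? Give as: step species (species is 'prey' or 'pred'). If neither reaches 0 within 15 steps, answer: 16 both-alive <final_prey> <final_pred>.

Answer: 1 prey

Derivation:
Step 1: prey: 15+3-25=0; pred: 28+8-8=28
First extinction: prey at step 1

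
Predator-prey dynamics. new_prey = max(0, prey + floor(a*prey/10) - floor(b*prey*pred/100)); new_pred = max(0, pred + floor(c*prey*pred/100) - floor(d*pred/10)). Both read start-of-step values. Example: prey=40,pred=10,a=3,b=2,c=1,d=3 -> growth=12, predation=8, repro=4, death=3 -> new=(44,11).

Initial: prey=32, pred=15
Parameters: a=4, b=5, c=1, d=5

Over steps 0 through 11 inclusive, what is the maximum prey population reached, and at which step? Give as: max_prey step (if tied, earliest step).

Step 1: prey: 32+12-24=20; pred: 15+4-7=12
Step 2: prey: 20+8-12=16; pred: 12+2-6=8
Step 3: prey: 16+6-6=16; pred: 8+1-4=5
Step 4: prey: 16+6-4=18; pred: 5+0-2=3
Step 5: prey: 18+7-2=23; pred: 3+0-1=2
Step 6: prey: 23+9-2=30; pred: 2+0-1=1
Step 7: prey: 30+12-1=41; pred: 1+0-0=1
Step 8: prey: 41+16-2=55; pred: 1+0-0=1
Step 9: prey: 55+22-2=75; pred: 1+0-0=1
Step 10: prey: 75+30-3=102; pred: 1+0-0=1
Step 11: prey: 102+40-5=137; pred: 1+1-0=2
Max prey = 137 at step 11

Answer: 137 11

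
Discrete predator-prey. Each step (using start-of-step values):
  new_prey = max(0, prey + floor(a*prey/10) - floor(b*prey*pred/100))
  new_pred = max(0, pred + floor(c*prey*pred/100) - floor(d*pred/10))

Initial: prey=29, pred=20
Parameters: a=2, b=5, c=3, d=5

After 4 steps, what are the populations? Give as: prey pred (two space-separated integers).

Answer: 0 5

Derivation:
Step 1: prey: 29+5-29=5; pred: 20+17-10=27
Step 2: prey: 5+1-6=0; pred: 27+4-13=18
Step 3: prey: 0+0-0=0; pred: 18+0-9=9
Step 4: prey: 0+0-0=0; pred: 9+0-4=5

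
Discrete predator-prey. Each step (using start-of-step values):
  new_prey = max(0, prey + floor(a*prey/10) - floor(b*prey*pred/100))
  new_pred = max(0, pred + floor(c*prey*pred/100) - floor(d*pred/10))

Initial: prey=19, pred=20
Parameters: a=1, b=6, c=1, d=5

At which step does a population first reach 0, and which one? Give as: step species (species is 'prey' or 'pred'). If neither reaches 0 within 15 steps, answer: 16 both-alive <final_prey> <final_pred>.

Answer: 1 prey

Derivation:
Step 1: prey: 19+1-22=0; pred: 20+3-10=13
First extinction: prey at step 1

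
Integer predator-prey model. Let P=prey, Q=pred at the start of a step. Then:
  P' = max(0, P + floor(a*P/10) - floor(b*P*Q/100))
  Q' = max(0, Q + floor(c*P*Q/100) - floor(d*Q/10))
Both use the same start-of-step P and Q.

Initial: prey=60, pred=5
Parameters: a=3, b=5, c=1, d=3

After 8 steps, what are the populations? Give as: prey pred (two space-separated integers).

Step 1: prey: 60+18-15=63; pred: 5+3-1=7
Step 2: prey: 63+18-22=59; pred: 7+4-2=9
Step 3: prey: 59+17-26=50; pred: 9+5-2=12
Step 4: prey: 50+15-30=35; pred: 12+6-3=15
Step 5: prey: 35+10-26=19; pred: 15+5-4=16
Step 6: prey: 19+5-15=9; pred: 16+3-4=15
Step 7: prey: 9+2-6=5; pred: 15+1-4=12
Step 8: prey: 5+1-3=3; pred: 12+0-3=9

Answer: 3 9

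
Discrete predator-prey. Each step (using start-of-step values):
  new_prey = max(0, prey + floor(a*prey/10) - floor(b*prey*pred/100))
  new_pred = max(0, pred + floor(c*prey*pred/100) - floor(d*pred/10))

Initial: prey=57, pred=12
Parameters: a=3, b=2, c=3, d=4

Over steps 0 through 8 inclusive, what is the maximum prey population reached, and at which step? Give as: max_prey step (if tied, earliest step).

Step 1: prey: 57+17-13=61; pred: 12+20-4=28
Step 2: prey: 61+18-34=45; pred: 28+51-11=68
Step 3: prey: 45+13-61=0; pred: 68+91-27=132
Step 4: prey: 0+0-0=0; pred: 132+0-52=80
Step 5: prey: 0+0-0=0; pred: 80+0-32=48
Step 6: prey: 0+0-0=0; pred: 48+0-19=29
Step 7: prey: 0+0-0=0; pred: 29+0-11=18
Step 8: prey: 0+0-0=0; pred: 18+0-7=11
Max prey = 61 at step 1

Answer: 61 1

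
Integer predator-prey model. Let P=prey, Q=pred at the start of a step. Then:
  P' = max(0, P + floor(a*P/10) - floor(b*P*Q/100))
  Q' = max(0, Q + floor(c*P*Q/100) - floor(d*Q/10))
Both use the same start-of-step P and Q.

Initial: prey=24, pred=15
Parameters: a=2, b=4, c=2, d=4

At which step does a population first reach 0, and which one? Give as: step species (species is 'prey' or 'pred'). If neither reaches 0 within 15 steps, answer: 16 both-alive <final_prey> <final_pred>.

Answer: 16 both-alive 3 2

Derivation:
Step 1: prey: 24+4-14=14; pred: 15+7-6=16
Step 2: prey: 14+2-8=8; pred: 16+4-6=14
Step 3: prey: 8+1-4=5; pred: 14+2-5=11
Step 4: prey: 5+1-2=4; pred: 11+1-4=8
Step 5: prey: 4+0-1=3; pred: 8+0-3=5
Step 6: prey: 3+0-0=3; pred: 5+0-2=3
Step 7: prey: 3+0-0=3; pred: 3+0-1=2
Step 8: prey: 3+0-0=3; pred: 2+0-0=2
Steps 9-15: state stable at prey=3, pred=2 (no change)
No extinction within 15 steps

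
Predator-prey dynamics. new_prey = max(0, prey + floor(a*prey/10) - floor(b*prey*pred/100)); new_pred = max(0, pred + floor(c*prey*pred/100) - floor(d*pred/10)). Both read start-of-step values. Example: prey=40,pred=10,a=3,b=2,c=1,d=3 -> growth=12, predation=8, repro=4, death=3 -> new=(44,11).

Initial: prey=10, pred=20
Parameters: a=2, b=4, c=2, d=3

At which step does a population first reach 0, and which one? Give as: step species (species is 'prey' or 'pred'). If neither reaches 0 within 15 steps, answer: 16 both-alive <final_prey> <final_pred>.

Step 1: prey: 10+2-8=4; pred: 20+4-6=18
Step 2: prey: 4+0-2=2; pred: 18+1-5=14
Step 3: prey: 2+0-1=1; pred: 14+0-4=10
Step 4: prey: 1+0-0=1; pred: 10+0-3=7
Step 5: prey: 1+0-0=1; pred: 7+0-2=5
Step 6: prey: 1+0-0=1; pred: 5+0-1=4
Step 7: prey: 1+0-0=1; pred: 4+0-1=3
Step 8: prey: 1+0-0=1; pred: 3+0-0=3
Steps 9-15: state stable at prey=1, pred=3 (no change)
No extinction within 15 steps

Answer: 16 both-alive 1 3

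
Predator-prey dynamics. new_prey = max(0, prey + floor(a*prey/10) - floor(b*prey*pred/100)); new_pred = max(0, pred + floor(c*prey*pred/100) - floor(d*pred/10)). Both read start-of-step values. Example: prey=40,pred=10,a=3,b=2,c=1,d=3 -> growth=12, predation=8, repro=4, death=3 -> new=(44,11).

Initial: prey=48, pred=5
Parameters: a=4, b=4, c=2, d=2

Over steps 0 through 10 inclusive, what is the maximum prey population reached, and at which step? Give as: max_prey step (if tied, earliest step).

Step 1: prey: 48+19-9=58; pred: 5+4-1=8
Step 2: prey: 58+23-18=63; pred: 8+9-1=16
Step 3: prey: 63+25-40=48; pred: 16+20-3=33
Step 4: prey: 48+19-63=4; pred: 33+31-6=58
Step 5: prey: 4+1-9=0; pred: 58+4-11=51
Step 6: prey: 0+0-0=0; pred: 51+0-10=41
Step 7: prey: 0+0-0=0; pred: 41+0-8=33
Step 8: prey: 0+0-0=0; pred: 33+0-6=27
Step 9: prey: 0+0-0=0; pred: 27+0-5=22
Step 10: prey: 0+0-0=0; pred: 22+0-4=18
Max prey = 63 at step 2

Answer: 63 2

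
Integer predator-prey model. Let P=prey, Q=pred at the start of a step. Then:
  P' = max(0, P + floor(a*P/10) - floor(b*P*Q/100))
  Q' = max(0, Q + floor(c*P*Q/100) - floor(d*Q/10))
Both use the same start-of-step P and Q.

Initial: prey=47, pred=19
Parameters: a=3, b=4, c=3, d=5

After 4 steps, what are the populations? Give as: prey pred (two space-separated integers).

Step 1: prey: 47+14-35=26; pred: 19+26-9=36
Step 2: prey: 26+7-37=0; pred: 36+28-18=46
Step 3: prey: 0+0-0=0; pred: 46+0-23=23
Step 4: prey: 0+0-0=0; pred: 23+0-11=12

Answer: 0 12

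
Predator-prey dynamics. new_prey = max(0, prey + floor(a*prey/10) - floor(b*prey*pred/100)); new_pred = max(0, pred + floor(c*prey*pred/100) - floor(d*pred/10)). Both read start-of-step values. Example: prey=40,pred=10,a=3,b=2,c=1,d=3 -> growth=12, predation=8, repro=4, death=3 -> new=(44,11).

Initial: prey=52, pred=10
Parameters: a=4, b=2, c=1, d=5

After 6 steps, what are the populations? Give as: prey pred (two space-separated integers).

Step 1: prey: 52+20-10=62; pred: 10+5-5=10
Step 2: prey: 62+24-12=74; pred: 10+6-5=11
Step 3: prey: 74+29-16=87; pred: 11+8-5=14
Step 4: prey: 87+34-24=97; pred: 14+12-7=19
Step 5: prey: 97+38-36=99; pred: 19+18-9=28
Step 6: prey: 99+39-55=83; pred: 28+27-14=41

Answer: 83 41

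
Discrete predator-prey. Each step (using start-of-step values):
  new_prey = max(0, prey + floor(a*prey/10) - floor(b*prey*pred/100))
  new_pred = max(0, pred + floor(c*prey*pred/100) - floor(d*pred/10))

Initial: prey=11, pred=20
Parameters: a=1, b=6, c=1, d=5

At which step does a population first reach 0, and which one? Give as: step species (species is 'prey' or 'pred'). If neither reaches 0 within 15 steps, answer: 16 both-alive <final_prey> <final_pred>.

Answer: 1 prey

Derivation:
Step 1: prey: 11+1-13=0; pred: 20+2-10=12
First extinction: prey at step 1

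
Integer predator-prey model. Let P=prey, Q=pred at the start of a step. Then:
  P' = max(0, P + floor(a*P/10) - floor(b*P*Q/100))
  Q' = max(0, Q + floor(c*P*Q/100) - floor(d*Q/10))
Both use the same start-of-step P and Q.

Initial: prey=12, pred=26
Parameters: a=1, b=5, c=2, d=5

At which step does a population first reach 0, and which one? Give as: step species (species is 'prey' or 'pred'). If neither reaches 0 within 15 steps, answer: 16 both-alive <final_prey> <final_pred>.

Answer: 1 prey

Derivation:
Step 1: prey: 12+1-15=0; pred: 26+6-13=19
First extinction: prey at step 1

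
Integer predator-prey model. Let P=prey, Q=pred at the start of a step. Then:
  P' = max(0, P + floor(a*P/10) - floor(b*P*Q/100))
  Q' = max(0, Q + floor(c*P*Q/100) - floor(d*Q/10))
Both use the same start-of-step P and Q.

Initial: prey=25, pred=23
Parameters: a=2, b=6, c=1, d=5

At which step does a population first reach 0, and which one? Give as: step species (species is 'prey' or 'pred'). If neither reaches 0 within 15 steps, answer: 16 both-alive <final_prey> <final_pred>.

Answer: 1 prey

Derivation:
Step 1: prey: 25+5-34=0; pred: 23+5-11=17
First extinction: prey at step 1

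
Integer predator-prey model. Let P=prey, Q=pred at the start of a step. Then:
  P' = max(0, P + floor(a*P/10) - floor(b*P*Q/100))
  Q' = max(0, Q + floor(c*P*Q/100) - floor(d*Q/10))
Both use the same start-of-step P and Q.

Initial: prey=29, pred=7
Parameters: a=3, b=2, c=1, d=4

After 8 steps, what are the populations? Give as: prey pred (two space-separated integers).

Step 1: prey: 29+8-4=33; pred: 7+2-2=7
Step 2: prey: 33+9-4=38; pred: 7+2-2=7
Step 3: prey: 38+11-5=44; pred: 7+2-2=7
Step 4: prey: 44+13-6=51; pred: 7+3-2=8
Step 5: prey: 51+15-8=58; pred: 8+4-3=9
Step 6: prey: 58+17-10=65; pred: 9+5-3=11
Step 7: prey: 65+19-14=70; pred: 11+7-4=14
Step 8: prey: 70+21-19=72; pred: 14+9-5=18

Answer: 72 18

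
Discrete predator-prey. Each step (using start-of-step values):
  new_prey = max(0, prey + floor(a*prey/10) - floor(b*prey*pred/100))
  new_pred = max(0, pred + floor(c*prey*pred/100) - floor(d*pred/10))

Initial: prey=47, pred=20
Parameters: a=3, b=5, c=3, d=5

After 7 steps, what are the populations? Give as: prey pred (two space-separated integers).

Answer: 0 2

Derivation:
Step 1: prey: 47+14-47=14; pred: 20+28-10=38
Step 2: prey: 14+4-26=0; pred: 38+15-19=34
Step 3: prey: 0+0-0=0; pred: 34+0-17=17
Step 4: prey: 0+0-0=0; pred: 17+0-8=9
Step 5: prey: 0+0-0=0; pred: 9+0-4=5
Step 6: prey: 0+0-0=0; pred: 5+0-2=3
Step 7: prey: 0+0-0=0; pred: 3+0-1=2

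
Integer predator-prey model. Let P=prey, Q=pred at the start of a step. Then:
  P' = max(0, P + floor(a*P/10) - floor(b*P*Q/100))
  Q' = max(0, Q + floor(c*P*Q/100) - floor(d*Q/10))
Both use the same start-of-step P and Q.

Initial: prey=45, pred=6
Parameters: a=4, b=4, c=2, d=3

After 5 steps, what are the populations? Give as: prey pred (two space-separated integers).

Answer: 0 37

Derivation:
Step 1: prey: 45+18-10=53; pred: 6+5-1=10
Step 2: prey: 53+21-21=53; pred: 10+10-3=17
Step 3: prey: 53+21-36=38; pred: 17+18-5=30
Step 4: prey: 38+15-45=8; pred: 30+22-9=43
Step 5: prey: 8+3-13=0; pred: 43+6-12=37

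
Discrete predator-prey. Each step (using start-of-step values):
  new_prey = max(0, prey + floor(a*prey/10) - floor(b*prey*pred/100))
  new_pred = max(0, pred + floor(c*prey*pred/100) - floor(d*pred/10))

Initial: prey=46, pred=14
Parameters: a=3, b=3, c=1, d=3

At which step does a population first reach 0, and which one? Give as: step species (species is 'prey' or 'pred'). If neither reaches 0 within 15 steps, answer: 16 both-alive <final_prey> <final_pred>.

Step 1: prey: 46+13-19=40; pred: 14+6-4=16
Step 2: prey: 40+12-19=33; pred: 16+6-4=18
Step 3: prey: 33+9-17=25; pred: 18+5-5=18
Step 4: prey: 25+7-13=19; pred: 18+4-5=17
Step 5: prey: 19+5-9=15; pred: 17+3-5=15
Step 6: prey: 15+4-6=13; pred: 15+2-4=13
Step 7: prey: 13+3-5=11; pred: 13+1-3=11
Step 8: prey: 11+3-3=11; pred: 11+1-3=9
Step 9: prey: 11+3-2=12; pred: 9+0-2=7
Step 10: prey: 12+3-2=13; pred: 7+0-2=5
Step 11: prey: 13+3-1=15; pred: 5+0-1=4
Step 12: prey: 15+4-1=18; pred: 4+0-1=3
Step 13: prey: 18+5-1=22; pred: 3+0-0=3
Step 14: prey: 22+6-1=27; pred: 3+0-0=3
Step 15: prey: 27+8-2=33; pred: 3+0-0=3
No extinction within 15 steps

Answer: 16 both-alive 33 3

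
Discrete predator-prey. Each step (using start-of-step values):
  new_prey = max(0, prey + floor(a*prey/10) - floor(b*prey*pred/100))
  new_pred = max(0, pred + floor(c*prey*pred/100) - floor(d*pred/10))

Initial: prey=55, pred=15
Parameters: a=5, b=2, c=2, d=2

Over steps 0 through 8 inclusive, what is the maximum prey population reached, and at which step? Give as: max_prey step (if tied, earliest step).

Answer: 66 1

Derivation:
Step 1: prey: 55+27-16=66; pred: 15+16-3=28
Step 2: prey: 66+33-36=63; pred: 28+36-5=59
Step 3: prey: 63+31-74=20; pred: 59+74-11=122
Step 4: prey: 20+10-48=0; pred: 122+48-24=146
Step 5: prey: 0+0-0=0; pred: 146+0-29=117
Step 6: prey: 0+0-0=0; pred: 117+0-23=94
Step 7: prey: 0+0-0=0; pred: 94+0-18=76
Step 8: prey: 0+0-0=0; pred: 76+0-15=61
Max prey = 66 at step 1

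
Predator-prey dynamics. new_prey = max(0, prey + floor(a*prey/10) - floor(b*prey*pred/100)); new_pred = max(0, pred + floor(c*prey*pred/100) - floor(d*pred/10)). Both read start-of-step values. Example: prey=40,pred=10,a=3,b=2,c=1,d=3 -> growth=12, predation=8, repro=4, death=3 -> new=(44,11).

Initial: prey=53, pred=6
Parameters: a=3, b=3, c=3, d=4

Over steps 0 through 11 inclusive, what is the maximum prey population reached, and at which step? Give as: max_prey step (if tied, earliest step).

Answer: 59 1

Derivation:
Step 1: prey: 53+15-9=59; pred: 6+9-2=13
Step 2: prey: 59+17-23=53; pred: 13+23-5=31
Step 3: prey: 53+15-49=19; pred: 31+49-12=68
Step 4: prey: 19+5-38=0; pred: 68+38-27=79
Step 5: prey: 0+0-0=0; pred: 79+0-31=48
Step 6: prey: 0+0-0=0; pred: 48+0-19=29
Step 7: prey: 0+0-0=0; pred: 29+0-11=18
Step 8: prey: 0+0-0=0; pred: 18+0-7=11
Step 9: prey: 0+0-0=0; pred: 11+0-4=7
Step 10: prey: 0+0-0=0; pred: 7+0-2=5
Step 11: prey: 0+0-0=0; pred: 5+0-2=3
Max prey = 59 at step 1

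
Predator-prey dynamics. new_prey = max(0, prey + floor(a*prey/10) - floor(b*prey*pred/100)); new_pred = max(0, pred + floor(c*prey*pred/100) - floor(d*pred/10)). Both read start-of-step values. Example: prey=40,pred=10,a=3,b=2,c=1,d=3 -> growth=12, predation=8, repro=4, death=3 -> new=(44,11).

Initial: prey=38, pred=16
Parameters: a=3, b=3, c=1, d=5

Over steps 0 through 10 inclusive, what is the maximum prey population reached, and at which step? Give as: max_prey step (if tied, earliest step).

Answer: 81 10

Derivation:
Step 1: prey: 38+11-18=31; pred: 16+6-8=14
Step 2: prey: 31+9-13=27; pred: 14+4-7=11
Step 3: prey: 27+8-8=27; pred: 11+2-5=8
Step 4: prey: 27+8-6=29; pred: 8+2-4=6
Step 5: prey: 29+8-5=32; pred: 6+1-3=4
Step 6: prey: 32+9-3=38; pred: 4+1-2=3
Step 7: prey: 38+11-3=46; pred: 3+1-1=3
Step 8: prey: 46+13-4=55; pred: 3+1-1=3
Step 9: prey: 55+16-4=67; pred: 3+1-1=3
Step 10: prey: 67+20-6=81; pred: 3+2-1=4
Max prey = 81 at step 10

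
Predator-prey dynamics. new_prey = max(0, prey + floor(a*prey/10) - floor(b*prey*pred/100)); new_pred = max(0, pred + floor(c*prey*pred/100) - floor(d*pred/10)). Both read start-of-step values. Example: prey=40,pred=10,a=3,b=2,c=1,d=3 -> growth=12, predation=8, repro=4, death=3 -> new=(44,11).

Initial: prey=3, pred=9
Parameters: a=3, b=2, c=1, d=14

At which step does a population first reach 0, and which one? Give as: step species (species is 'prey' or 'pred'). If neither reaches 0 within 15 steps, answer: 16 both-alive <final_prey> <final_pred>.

Step 1: prey: 3+0-0=3; pred: 9+0-12=0
First extinction: pred at step 1

Answer: 1 pred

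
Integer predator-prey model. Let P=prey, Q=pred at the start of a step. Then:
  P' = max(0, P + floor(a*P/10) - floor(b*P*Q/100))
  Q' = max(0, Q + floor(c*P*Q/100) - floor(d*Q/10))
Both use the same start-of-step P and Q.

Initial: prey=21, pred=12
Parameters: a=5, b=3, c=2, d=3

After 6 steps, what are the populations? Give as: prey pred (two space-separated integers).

Step 1: prey: 21+10-7=24; pred: 12+5-3=14
Step 2: prey: 24+12-10=26; pred: 14+6-4=16
Step 3: prey: 26+13-12=27; pred: 16+8-4=20
Step 4: prey: 27+13-16=24; pred: 20+10-6=24
Step 5: prey: 24+12-17=19; pred: 24+11-7=28
Step 6: prey: 19+9-15=13; pred: 28+10-8=30

Answer: 13 30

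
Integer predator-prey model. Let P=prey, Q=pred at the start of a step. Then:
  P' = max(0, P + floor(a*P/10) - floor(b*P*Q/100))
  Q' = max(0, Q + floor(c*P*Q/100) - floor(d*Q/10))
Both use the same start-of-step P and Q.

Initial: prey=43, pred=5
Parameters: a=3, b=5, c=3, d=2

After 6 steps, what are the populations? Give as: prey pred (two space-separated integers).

Step 1: prey: 43+12-10=45; pred: 5+6-1=10
Step 2: prey: 45+13-22=36; pred: 10+13-2=21
Step 3: prey: 36+10-37=9; pred: 21+22-4=39
Step 4: prey: 9+2-17=0; pred: 39+10-7=42
Step 5: prey: 0+0-0=0; pred: 42+0-8=34
Step 6: prey: 0+0-0=0; pred: 34+0-6=28

Answer: 0 28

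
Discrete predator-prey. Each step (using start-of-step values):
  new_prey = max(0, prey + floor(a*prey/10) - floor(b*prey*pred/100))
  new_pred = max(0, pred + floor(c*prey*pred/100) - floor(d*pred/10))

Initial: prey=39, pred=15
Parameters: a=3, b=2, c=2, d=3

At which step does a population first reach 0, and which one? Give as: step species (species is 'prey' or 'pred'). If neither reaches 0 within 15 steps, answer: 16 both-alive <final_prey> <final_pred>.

Step 1: prey: 39+11-11=39; pred: 15+11-4=22
Step 2: prey: 39+11-17=33; pred: 22+17-6=33
Step 3: prey: 33+9-21=21; pred: 33+21-9=45
Step 4: prey: 21+6-18=9; pred: 45+18-13=50
Step 5: prey: 9+2-9=2; pred: 50+9-15=44
Step 6: prey: 2+0-1=1; pred: 44+1-13=32
Step 7: prey: 1+0-0=1; pred: 32+0-9=23
Step 8: prey: 1+0-0=1; pred: 23+0-6=17
Step 9: prey: 1+0-0=1; pred: 17+0-5=12
Step 10: prey: 1+0-0=1; pred: 12+0-3=9
Step 11: prey: 1+0-0=1; pred: 9+0-2=7
Step 12: prey: 1+0-0=1; pred: 7+0-2=5
Step 13: prey: 1+0-0=1; pred: 5+0-1=4
Step 14: prey: 1+0-0=1; pred: 4+0-1=3
Step 15: prey: 1+0-0=1; pred: 3+0-0=3
No extinction within 15 steps

Answer: 16 both-alive 1 3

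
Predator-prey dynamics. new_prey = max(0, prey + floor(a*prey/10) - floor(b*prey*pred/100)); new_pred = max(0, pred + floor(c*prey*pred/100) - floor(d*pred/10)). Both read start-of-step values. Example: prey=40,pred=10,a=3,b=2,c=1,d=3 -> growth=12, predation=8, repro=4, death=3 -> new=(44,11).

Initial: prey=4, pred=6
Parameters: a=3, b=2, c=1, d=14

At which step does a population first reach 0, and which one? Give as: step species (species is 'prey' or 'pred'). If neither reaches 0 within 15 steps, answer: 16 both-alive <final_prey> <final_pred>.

Answer: 1 pred

Derivation:
Step 1: prey: 4+1-0=5; pred: 6+0-8=0
First extinction: pred at step 1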